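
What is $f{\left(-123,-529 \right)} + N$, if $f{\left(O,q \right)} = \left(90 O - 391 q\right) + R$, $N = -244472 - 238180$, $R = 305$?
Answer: $-286578$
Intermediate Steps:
$N = -482652$ ($N = -244472 - 238180 = -482652$)
$f{\left(O,q \right)} = 305 - 391 q + 90 O$ ($f{\left(O,q \right)} = \left(90 O - 391 q\right) + 305 = \left(- 391 q + 90 O\right) + 305 = 305 - 391 q + 90 O$)
$f{\left(-123,-529 \right)} + N = \left(305 - -206839 + 90 \left(-123\right)\right) - 482652 = \left(305 + 206839 - 11070\right) - 482652 = 196074 - 482652 = -286578$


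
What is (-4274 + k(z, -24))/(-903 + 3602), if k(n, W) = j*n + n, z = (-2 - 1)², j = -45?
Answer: -4670/2699 ≈ -1.7303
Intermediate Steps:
z = 9 (z = (-3)² = 9)
k(n, W) = -44*n (k(n, W) = -45*n + n = -44*n)
(-4274 + k(z, -24))/(-903 + 3602) = (-4274 - 44*9)/(-903 + 3602) = (-4274 - 396)/2699 = -4670*1/2699 = -4670/2699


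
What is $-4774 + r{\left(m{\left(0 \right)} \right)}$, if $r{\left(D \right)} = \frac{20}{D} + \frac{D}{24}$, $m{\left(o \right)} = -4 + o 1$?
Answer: $- \frac{28675}{6} \approx -4779.2$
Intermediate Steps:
$m{\left(o \right)} = -4 + o$
$r{\left(D \right)} = \frac{20}{D} + \frac{D}{24}$ ($r{\left(D \right)} = \frac{20}{D} + D \frac{1}{24} = \frac{20}{D} + \frac{D}{24}$)
$-4774 + r{\left(m{\left(0 \right)} \right)} = -4774 + \left(\frac{20}{-4 + 0} + \frac{-4 + 0}{24}\right) = -4774 + \left(\frac{20}{-4} + \frac{1}{24} \left(-4\right)\right) = -4774 + \left(20 \left(- \frac{1}{4}\right) - \frac{1}{6}\right) = -4774 - \frac{31}{6} = - \frac{28675}{6}$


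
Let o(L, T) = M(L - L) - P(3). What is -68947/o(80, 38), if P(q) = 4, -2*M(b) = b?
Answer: 68947/4 ≈ 17237.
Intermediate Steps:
M(b) = -b/2
o(L, T) = -4 (o(L, T) = -(L - L)/2 - 1*4 = -½*0 - 4 = 0 - 4 = -4)
-68947/o(80, 38) = -68947/(-4) = -68947*(-¼) = 68947/4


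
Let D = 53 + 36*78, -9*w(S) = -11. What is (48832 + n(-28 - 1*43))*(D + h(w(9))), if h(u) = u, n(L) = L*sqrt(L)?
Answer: 1257912320/9 - 1828960*I*sqrt(71)/9 ≈ 1.3977e+8 - 1.7123e+6*I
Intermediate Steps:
n(L) = L**(3/2)
w(S) = 11/9 (w(S) = -1/9*(-11) = 11/9)
D = 2861 (D = 53 + 2808 = 2861)
(48832 + n(-28 - 1*43))*(D + h(w(9))) = (48832 + (-28 - 1*43)**(3/2))*(2861 + 11/9) = (48832 + (-28 - 43)**(3/2))*(25760/9) = (48832 + (-71)**(3/2))*(25760/9) = (48832 - 71*I*sqrt(71))*(25760/9) = 1257912320/9 - 1828960*I*sqrt(71)/9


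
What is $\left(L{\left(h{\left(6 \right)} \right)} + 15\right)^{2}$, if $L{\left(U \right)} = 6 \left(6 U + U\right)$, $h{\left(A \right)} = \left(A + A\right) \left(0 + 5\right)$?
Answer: $6426225$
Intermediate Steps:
$h{\left(A \right)} = 10 A$ ($h{\left(A \right)} = 2 A 5 = 10 A$)
$L{\left(U \right)} = 42 U$ ($L{\left(U \right)} = 6 \cdot 7 U = 42 U$)
$\left(L{\left(h{\left(6 \right)} \right)} + 15\right)^{2} = \left(42 \cdot 10 \cdot 6 + 15\right)^{2} = \left(42 \cdot 60 + 15\right)^{2} = \left(2520 + 15\right)^{2} = 2535^{2} = 6426225$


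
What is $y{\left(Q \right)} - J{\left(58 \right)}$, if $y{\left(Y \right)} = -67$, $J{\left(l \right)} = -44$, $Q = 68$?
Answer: $-23$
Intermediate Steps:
$y{\left(Q \right)} - J{\left(58 \right)} = -67 - -44 = -67 + 44 = -23$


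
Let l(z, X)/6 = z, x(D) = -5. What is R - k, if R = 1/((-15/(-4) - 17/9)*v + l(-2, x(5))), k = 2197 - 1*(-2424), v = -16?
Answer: -1737505/376 ≈ -4621.0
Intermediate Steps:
l(z, X) = 6*z
k = 4621 (k = 2197 + 2424 = 4621)
R = -9/376 (R = 1/((-15/(-4) - 17/9)*(-16) + 6*(-2)) = 1/((-15*(-1/4) - 17*1/9)*(-16) - 12) = 1/((15/4 - 17/9)*(-16) - 12) = 1/((67/36)*(-16) - 12) = 1/(-268/9 - 12) = 1/(-376/9) = -9/376 ≈ -0.023936)
R - k = -9/376 - 1*4621 = -9/376 - 4621 = -1737505/376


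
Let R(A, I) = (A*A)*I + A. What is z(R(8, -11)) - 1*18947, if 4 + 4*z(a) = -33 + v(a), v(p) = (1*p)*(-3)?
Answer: -73737/4 ≈ -18434.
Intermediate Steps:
v(p) = -3*p (v(p) = p*(-3) = -3*p)
R(A, I) = A + I*A**2 (R(A, I) = A**2*I + A = I*A**2 + A = A + I*A**2)
z(a) = -37/4 - 3*a/4 (z(a) = -1 + (-33 - 3*a)/4 = -1 + (-33/4 - 3*a/4) = -37/4 - 3*a/4)
z(R(8, -11)) - 1*18947 = (-37/4 - 6*(1 + 8*(-11))) - 1*18947 = (-37/4 - 6*(1 - 88)) - 18947 = (-37/4 - 6*(-87)) - 18947 = (-37/4 - 3/4*(-696)) - 18947 = (-37/4 + 522) - 18947 = 2051/4 - 18947 = -73737/4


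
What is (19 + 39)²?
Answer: 3364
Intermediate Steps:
(19 + 39)² = 58² = 3364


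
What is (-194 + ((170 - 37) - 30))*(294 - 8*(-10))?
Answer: -34034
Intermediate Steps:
(-194 + ((170 - 37) - 30))*(294 - 8*(-10)) = (-194 + (133 - 30))*(294 + 80) = (-194 + 103)*374 = -91*374 = -34034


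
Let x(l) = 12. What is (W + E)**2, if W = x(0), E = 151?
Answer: 26569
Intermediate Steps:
W = 12
(W + E)**2 = (12 + 151)**2 = 163**2 = 26569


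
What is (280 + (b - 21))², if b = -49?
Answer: 44100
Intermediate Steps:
(280 + (b - 21))² = (280 + (-49 - 21))² = (280 - 70)² = 210² = 44100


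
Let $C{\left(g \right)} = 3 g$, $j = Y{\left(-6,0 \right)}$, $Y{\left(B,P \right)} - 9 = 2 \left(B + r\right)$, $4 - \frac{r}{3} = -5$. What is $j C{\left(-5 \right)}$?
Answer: $-765$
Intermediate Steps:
$r = 27$ ($r = 12 - -15 = 12 + 15 = 27$)
$Y{\left(B,P \right)} = 63 + 2 B$ ($Y{\left(B,P \right)} = 9 + 2 \left(B + 27\right) = 9 + 2 \left(27 + B\right) = 9 + \left(54 + 2 B\right) = 63 + 2 B$)
$j = 51$ ($j = 63 + 2 \left(-6\right) = 63 - 12 = 51$)
$j C{\left(-5 \right)} = 51 \cdot 3 \left(-5\right) = 51 \left(-15\right) = -765$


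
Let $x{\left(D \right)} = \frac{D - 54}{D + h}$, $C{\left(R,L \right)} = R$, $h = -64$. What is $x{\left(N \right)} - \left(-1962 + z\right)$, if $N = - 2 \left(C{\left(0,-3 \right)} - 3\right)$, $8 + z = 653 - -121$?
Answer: $\frac{34708}{29} \approx 1196.8$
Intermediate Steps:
$z = 766$ ($z = -8 + \left(653 - -121\right) = -8 + \left(653 + 121\right) = -8 + 774 = 766$)
$N = 6$ ($N = - 2 \left(0 - 3\right) = \left(-2\right) \left(-3\right) = 6$)
$x{\left(D \right)} = \frac{-54 + D}{-64 + D}$ ($x{\left(D \right)} = \frac{D - 54}{D - 64} = \frac{-54 + D}{-64 + D}$)
$x{\left(N \right)} - \left(-1962 + z\right) = \frac{-54 + 6}{-64 + 6} + \left(1962 - 766\right) = \frac{1}{-58} \left(-48\right) + \left(1962 - 766\right) = \left(- \frac{1}{58}\right) \left(-48\right) + 1196 = \frac{24}{29} + 1196 = \frac{34708}{29}$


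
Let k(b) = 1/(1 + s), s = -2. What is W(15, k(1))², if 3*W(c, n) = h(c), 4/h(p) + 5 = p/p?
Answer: ⅑ ≈ 0.11111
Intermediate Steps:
h(p) = -1 (h(p) = 4/(-5 + p/p) = 4/(-5 + 1) = 4/(-4) = 4*(-¼) = -1)
k(b) = -1 (k(b) = 1/(1 - 2) = 1/(-1) = -1)
W(c, n) = -⅓ (W(c, n) = (⅓)*(-1) = -⅓)
W(15, k(1))² = (-⅓)² = ⅑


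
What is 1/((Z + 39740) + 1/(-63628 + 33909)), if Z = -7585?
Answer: 29719/955614444 ≈ 3.1099e-5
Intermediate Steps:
1/((Z + 39740) + 1/(-63628 + 33909)) = 1/((-7585 + 39740) + 1/(-63628 + 33909)) = 1/(32155 + 1/(-29719)) = 1/(32155 - 1/29719) = 1/(955614444/29719) = 29719/955614444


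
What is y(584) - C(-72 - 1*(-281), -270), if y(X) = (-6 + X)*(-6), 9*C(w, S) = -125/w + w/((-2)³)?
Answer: -52141783/15048 ≈ -3465.0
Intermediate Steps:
C(w, S) = -125/(9*w) - w/72 (C(w, S) = (-125/w + w/((-2)³))/9 = (-125/w + w/(-8))/9 = (-125/w + w*(-⅛))/9 = (-125/w - w/8)/9 = -125/(9*w) - w/72)
y(X) = 36 - 6*X
y(584) - C(-72 - 1*(-281), -270) = (36 - 6*584) - (-1000 - (-72 - 1*(-281))²)/(72*(-72 - 1*(-281))) = (36 - 3504) - (-1000 - (-72 + 281)²)/(72*(-72 + 281)) = -3468 - (-1000 - 1*209²)/(72*209) = -3468 - (-1000 - 1*43681)/(72*209) = -3468 - (-1000 - 43681)/(72*209) = -3468 - (-44681)/(72*209) = -3468 - 1*(-44681/15048) = -3468 + 44681/15048 = -52141783/15048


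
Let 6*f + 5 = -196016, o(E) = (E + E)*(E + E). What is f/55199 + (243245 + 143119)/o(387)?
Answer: 292498945/5511399354 ≈ 0.053072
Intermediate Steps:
o(E) = 4*E² (o(E) = (2*E)*(2*E) = 4*E²)
f = -196021/6 (f = -⅚ + (⅙)*(-196016) = -⅚ - 98008/3 = -196021/6 ≈ -32670.)
f/55199 + (243245 + 143119)/o(387) = -196021/6/55199 + (243245 + 143119)/((4*387²)) = -196021/6*1/55199 + 386364/((4*149769)) = -196021/331194 + 386364/599076 = -196021/331194 + 386364*(1/599076) = -196021/331194 + 32197/49923 = 292498945/5511399354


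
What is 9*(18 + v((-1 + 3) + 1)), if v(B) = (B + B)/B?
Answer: 180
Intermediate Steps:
v(B) = 2 (v(B) = (2*B)/B = 2)
9*(18 + v((-1 + 3) + 1)) = 9*(18 + 2) = 9*20 = 180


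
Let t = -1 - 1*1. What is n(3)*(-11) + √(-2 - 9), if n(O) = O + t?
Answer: -11 + I*√11 ≈ -11.0 + 3.3166*I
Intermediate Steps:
t = -2 (t = -1 - 1 = -2)
n(O) = -2 + O (n(O) = O - 2 = -2 + O)
n(3)*(-11) + √(-2 - 9) = (-2 + 3)*(-11) + √(-2 - 9) = 1*(-11) + √(-11) = -11 + I*√11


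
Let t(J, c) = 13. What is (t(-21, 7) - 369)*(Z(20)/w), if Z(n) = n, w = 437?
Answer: -7120/437 ≈ -16.293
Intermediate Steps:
(t(-21, 7) - 369)*(Z(20)/w) = (13 - 369)*(20/437) = -7120/437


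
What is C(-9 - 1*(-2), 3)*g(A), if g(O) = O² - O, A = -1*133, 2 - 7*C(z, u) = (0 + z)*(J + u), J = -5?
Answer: -30552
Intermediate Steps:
C(z, u) = 2/7 - z*(-5 + u)/7 (C(z, u) = 2/7 - (0 + z)*(-5 + u)/7 = 2/7 - z*(-5 + u)/7)
A = -133
C(-9 - 1*(-2), 3)*g(A) = (2/7 + 5*(-9 - 1*(-2))/7 - ⅐*3*(-9 - 1*(-2)))*(-133*(-1 - 133)) = (2/7 + 5*(-9 + 2)/7 - ⅐*3*(-9 + 2))*(-133*(-134)) = (2/7 + (5/7)*(-7) - ⅐*3*(-7))*17822 = (2/7 - 5 + 3)*17822 = -12/7*17822 = -30552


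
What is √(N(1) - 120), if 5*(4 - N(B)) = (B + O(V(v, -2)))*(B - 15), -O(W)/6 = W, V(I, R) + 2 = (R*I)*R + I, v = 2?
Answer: I*√6190/5 ≈ 15.735*I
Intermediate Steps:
V(I, R) = -2 + I + I*R² (V(I, R) = -2 + ((R*I)*R + I) = -2 + ((I*R)*R + I) = -2 + (I*R² + I) = -2 + (I + I*R²) = -2 + I + I*R²)
O(W) = -6*W
N(B) = 4 - (-48 + B)*(-15 + B)/5 (N(B) = 4 - (B - 6*(-2 + 2 + 2*(-2)²))*(B - 15)/5 = 4 - (B - 6*(-2 + 2 + 2*4))*(-15 + B)/5 = 4 - (B - 6*(-2 + 2 + 8))*(-15 + B)/5 = 4 - (B - 6*8)*(-15 + B)/5 = 4 - (B - 48)*(-15 + B)/5 = 4 - (-48 + B)*(-15 + B)/5)
√(N(1) - 120) = √((-140 - ⅕*1² + (63/5)*1) - 120) = √((-140 - ⅕*1 + 63/5) - 120) = √((-140 - ⅕ + 63/5) - 120) = √(-638/5 - 120) = √(-1238/5) = I*√6190/5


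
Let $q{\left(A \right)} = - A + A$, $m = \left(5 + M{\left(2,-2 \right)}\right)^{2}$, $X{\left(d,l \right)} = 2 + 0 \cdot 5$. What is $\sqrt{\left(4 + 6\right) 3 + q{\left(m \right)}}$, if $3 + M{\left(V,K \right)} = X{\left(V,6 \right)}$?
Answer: $\sqrt{30} \approx 5.4772$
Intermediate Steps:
$X{\left(d,l \right)} = 2$ ($X{\left(d,l \right)} = 2 + 0 = 2$)
$M{\left(V,K \right)} = -1$ ($M{\left(V,K \right)} = -3 + 2 = -1$)
$m = 16$ ($m = \left(5 - 1\right)^{2} = 4^{2} = 16$)
$q{\left(A \right)} = 0$
$\sqrt{\left(4 + 6\right) 3 + q{\left(m \right)}} = \sqrt{\left(4 + 6\right) 3 + 0} = \sqrt{10 \cdot 3 + 0} = \sqrt{30 + 0} = \sqrt{30}$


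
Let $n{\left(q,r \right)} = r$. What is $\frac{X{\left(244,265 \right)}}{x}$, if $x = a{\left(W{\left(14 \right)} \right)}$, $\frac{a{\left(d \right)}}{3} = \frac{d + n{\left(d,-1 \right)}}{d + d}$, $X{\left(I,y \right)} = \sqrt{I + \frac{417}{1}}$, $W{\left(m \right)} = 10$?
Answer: $\frac{20 \sqrt{661}}{27} \approx 19.044$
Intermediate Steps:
$X{\left(I,y \right)} = \sqrt{417 + I}$ ($X{\left(I,y \right)} = \sqrt{I + 417 \cdot 1} = \sqrt{I + 417} = \sqrt{417 + I}$)
$a{\left(d \right)} = \frac{3 \left(-1 + d\right)}{2 d}$ ($a{\left(d \right)} = 3 \frac{d - 1}{d + d} = 3 \frac{-1 + d}{2 d} = \frac{3 \left(-1 + d\right)}{2 d}$)
$x = \frac{27}{20}$ ($x = \frac{3 \left(-1 + 10\right)}{2 \cdot 10} = \frac{3}{2} \cdot \frac{1}{10} \cdot 9 = \frac{27}{20} \approx 1.35$)
$\frac{X{\left(244,265 \right)}}{x} = \frac{\sqrt{417 + 244}}{\frac{27}{20}} = \sqrt{661} \cdot \frac{20}{27} = \frac{20 \sqrt{661}}{27}$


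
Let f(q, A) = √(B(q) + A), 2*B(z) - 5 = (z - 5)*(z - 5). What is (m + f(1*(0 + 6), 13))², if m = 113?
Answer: 13689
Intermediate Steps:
B(z) = 5/2 + (-5 + z)²/2 (B(z) = 5/2 + ((z - 5)*(z - 5))/2 = 5/2 + ((-5 + z)*(-5 + z))/2 = 5/2 + (-5 + z)²/2)
f(q, A) = √(5/2 + A + (-5 + q)²/2) (f(q, A) = √((5/2 + (-5 + q)²/2) + A) = √(5/2 + A + (-5 + q)²/2))
(m + f(1*(0 + 6), 13))² = (113 + √(10 + 2*(-5 + 1*(0 + 6))² + 4*13)/2)² = (113 + √(10 + 2*(-5 + 1*6)² + 52)/2)² = (113 + √(10 + 2*(-5 + 6)² + 52)/2)² = (113 + √(10 + 2*1² + 52)/2)² = (113 + √(10 + 2*1 + 52)/2)² = (113 + √(10 + 2 + 52)/2)² = (113 + √64/2)² = (113 + (½)*8)² = (113 + 4)² = 117² = 13689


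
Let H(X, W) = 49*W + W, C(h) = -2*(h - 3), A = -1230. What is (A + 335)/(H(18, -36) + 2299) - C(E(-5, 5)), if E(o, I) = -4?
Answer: -7881/499 ≈ -15.794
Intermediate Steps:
C(h) = 6 - 2*h (C(h) = -2*(-3 + h) = 6 - 2*h)
H(X, W) = 50*W
(A + 335)/(H(18, -36) + 2299) - C(E(-5, 5)) = (-1230 + 335)/(50*(-36) + 2299) - (6 - 2*(-4)) = -895/(-1800 + 2299) - (6 + 8) = -895/499 - 1*14 = -895*1/499 - 14 = -895/499 - 14 = -7881/499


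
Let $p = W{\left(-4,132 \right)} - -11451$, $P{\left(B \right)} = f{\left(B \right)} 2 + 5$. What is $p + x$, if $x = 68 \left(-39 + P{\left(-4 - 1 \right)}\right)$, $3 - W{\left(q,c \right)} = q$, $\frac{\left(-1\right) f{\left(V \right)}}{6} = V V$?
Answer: $-11254$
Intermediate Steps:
$f{\left(V \right)} = - 6 V^{2}$ ($f{\left(V \right)} = - 6 V V = - 6 V^{2}$)
$W{\left(q,c \right)} = 3 - q$
$P{\left(B \right)} = 5 - 12 B^{2}$ ($P{\left(B \right)} = - 6 B^{2} \cdot 2 + 5 = - 12 B^{2} + 5 = 5 - 12 B^{2}$)
$x = -22712$ ($x = 68 \left(-39 + \left(5 - 12 \left(-4 - 1\right)^{2}\right)\right) = 68 \left(-39 + \left(5 - 12 \left(-5\right)^{2}\right)\right) = 68 \left(-39 + \left(5 - 300\right)\right) = 68 \left(-39 - 295\right) = 68 \left(-334\right) = -22712$)
$p = 11458$ ($p = \left(3 - -4\right) - -11451 = \left(3 + 4\right) + 11451 = 7 + 11451 = 11458$)
$p + x = 11458 - 22712 = -11254$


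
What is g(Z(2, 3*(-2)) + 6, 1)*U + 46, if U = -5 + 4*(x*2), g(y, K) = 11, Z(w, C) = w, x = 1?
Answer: 79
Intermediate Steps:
U = 3 (U = -5 + 4*(1*2) = -5 + 4*2 = -5 + 8 = 3)
g(Z(2, 3*(-2)) + 6, 1)*U + 46 = 11*3 + 46 = 33 + 46 = 79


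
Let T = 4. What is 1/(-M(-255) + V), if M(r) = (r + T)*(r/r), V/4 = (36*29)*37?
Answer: 1/154763 ≈ 6.4615e-6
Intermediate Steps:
V = 154512 (V = 4*((36*29)*37) = 4*(1044*37) = 4*38628 = 154512)
M(r) = 4 + r (M(r) = (r + 4)*(r/r) = (4 + r)*1 = 4 + r)
1/(-M(-255) + V) = 1/(-(4 - 255) + 154512) = 1/(-1*(-251) + 154512) = 1/(251 + 154512) = 1/154763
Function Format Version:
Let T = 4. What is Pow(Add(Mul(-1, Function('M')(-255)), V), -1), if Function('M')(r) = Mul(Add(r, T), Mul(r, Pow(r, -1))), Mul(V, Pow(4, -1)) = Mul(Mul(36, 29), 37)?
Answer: Rational(1, 154763) ≈ 6.4615e-6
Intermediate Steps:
V = 154512 (V = Mul(4, Mul(Mul(36, 29), 37)) = Mul(4, Mul(1044, 37)) = Mul(4, 38628) = 154512)
Function('M')(r) = Add(4, r) (Function('M')(r) = Mul(Add(r, 4), Mul(r, Pow(r, -1))) = Mul(Add(4, r), 1) = Add(4, r))
Pow(Add(Mul(-1, Function('M')(-255)), V), -1) = Pow(Add(Mul(-1, Add(4, -255)), 154512), -1) = Pow(Add(Mul(-1, -251), 154512), -1) = Pow(Add(251, 154512), -1) = Pow(154763, -1) = Rational(1, 154763)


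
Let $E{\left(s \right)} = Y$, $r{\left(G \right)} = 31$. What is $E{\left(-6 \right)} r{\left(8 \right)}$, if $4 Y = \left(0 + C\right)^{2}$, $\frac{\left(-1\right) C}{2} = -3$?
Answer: $279$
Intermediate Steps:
$C = 6$ ($C = \left(-2\right) \left(-3\right) = 6$)
$Y = 9$ ($Y = \frac{\left(0 + 6\right)^{2}}{4} = \frac{6^{2}}{4} = \frac{1}{4} \cdot 36 = 9$)
$E{\left(s \right)} = 9$
$E{\left(-6 \right)} r{\left(8 \right)} = 9 \cdot 31 = 279$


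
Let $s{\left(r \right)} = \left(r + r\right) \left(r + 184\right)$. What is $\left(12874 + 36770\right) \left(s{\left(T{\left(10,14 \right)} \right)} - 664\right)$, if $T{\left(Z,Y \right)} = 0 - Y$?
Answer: $-269269056$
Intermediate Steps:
$T{\left(Z,Y \right)} = - Y$
$s{\left(r \right)} = 2 r \left(184 + r\right)$
$\left(12874 + 36770\right) \left(s{\left(T{\left(10,14 \right)} \right)} - 664\right) = \left(12874 + 36770\right) \left(2 \left(\left(-1\right) 14\right) \left(184 - 14\right) - 664\right) = 49644 \left(2 \left(-14\right) \left(184 - 14\right) - 664\right) = 49644 \left(2 \left(-14\right) 170 - 664\right) = 49644 \left(-4760 - 664\right) = 49644 \left(-5424\right) = -269269056$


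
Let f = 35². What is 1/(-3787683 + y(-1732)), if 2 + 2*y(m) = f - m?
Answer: -2/7572411 ≈ -2.6412e-7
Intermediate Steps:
f = 1225
y(m) = 1223/2 - m/2 (y(m) = -1 + (1225 - m)/2 = -1 + (1225/2 - m/2) = 1223/2 - m/2)
1/(-3787683 + y(-1732)) = 1/(-3787683 + (1223/2 - ½*(-1732))) = 1/(-3787683 + (1223/2 + 866)) = 1/(-3787683 + 2955/2) = 1/(-7572411/2) = -2/7572411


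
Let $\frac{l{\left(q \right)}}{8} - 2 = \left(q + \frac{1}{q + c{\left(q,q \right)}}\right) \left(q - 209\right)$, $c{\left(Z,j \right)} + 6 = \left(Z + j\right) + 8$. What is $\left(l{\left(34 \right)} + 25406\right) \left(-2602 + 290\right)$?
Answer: $\frac{666986568}{13} \approx 5.1307 \cdot 10^{7}$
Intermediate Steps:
$c{\left(Z,j \right)} = 2 + Z + j$ ($c{\left(Z,j \right)} = -6 + \left(\left(Z + j\right) + 8\right) = -6 + \left(8 + Z + j\right) = 2 + Z + j$)
$l{\left(q \right)} = 16 + 8 \left(-209 + q\right) \left(q + \frac{1}{2 + 3 q}\right)$ ($l{\left(q \right)} = 16 + 8 \left(q + \frac{1}{q + \left(2 + q + q\right)}\right) \left(q - 209\right) = 16 + 8 \left(q + \frac{1}{q + \left(2 + 2 q\right)}\right) \left(-209 + q\right) = 16 + 8 \left(q + \frac{1}{2 + 3 q}\right) \left(-209 + q\right) = 16 + 8 \left(-209 + q\right) \left(q + \frac{1}{2 + 3 q}\right)$)
$\left(l{\left(34 \right)} + 25406\right) \left(-2602 + 290\right) = \left(\frac{8 \left(-205 - 625 \cdot 34^{2} - 13974 + 3 \cdot 34^{3}\right)}{2 + 3 \cdot 34} + 25406\right) \left(-2602 + 290\right) = \left(\frac{8 \left(-205 - 722500 - 13974 + 3 \cdot 39304\right)}{2 + 102} + 25406\right) \left(-2312\right) = \left(\frac{8 \left(-205 - 722500 - 13974 + 117912\right)}{104} + 25406\right) \left(-2312\right) = \left(8 \cdot \frac{1}{104} \left(-618767\right) + 25406\right) \left(-2312\right) = \left(- \frac{618767}{13} + 25406\right) \left(-2312\right) = \left(- \frac{288489}{13}\right) \left(-2312\right) = \frac{666986568}{13}$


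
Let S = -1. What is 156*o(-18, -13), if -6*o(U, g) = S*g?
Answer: -338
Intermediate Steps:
o(U, g) = g/6 (o(U, g) = -(-1)*g/6 = g/6)
156*o(-18, -13) = 156*((⅙)*(-13)) = 156*(-13/6) = -338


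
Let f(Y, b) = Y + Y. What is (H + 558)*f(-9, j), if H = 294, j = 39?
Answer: -15336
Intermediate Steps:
f(Y, b) = 2*Y
(H + 558)*f(-9, j) = (294 + 558)*(2*(-9)) = 852*(-18) = -15336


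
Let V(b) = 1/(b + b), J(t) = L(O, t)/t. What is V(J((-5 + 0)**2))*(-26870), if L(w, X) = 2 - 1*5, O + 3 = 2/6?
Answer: 335875/3 ≈ 1.1196e+5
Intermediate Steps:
O = -8/3 (O = -3 + 2/6 = -3 + 2*(1/6) = -3 + 1/3 = -8/3 ≈ -2.6667)
L(w, X) = -3 (L(w, X) = 2 - 5 = -3)
J(t) = -3/t
V(b) = 1/(2*b)
V(J((-5 + 0)**2))*(-26870) = (1/(2*((-3/(-5 + 0)**2))))*(-26870) = (1/(2*((-3/((-5)**2)))))*(-26870) = (1/(2*((-3/25))))*(-26870) = (1/(2*((-3*1/25))))*(-26870) = (1/(2*(-3/25)))*(-26870) = ((1/2)*(-25/3))*(-26870) = -25/6*(-26870) = 335875/3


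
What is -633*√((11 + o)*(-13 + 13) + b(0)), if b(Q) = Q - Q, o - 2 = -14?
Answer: 0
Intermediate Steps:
o = -12 (o = 2 - 14 = -12)
b(Q) = 0
-633*√((11 + o)*(-13 + 13) + b(0)) = -633*√((11 - 12)*(-13 + 13) + 0) = -633*√(-1*0 + 0) = -633*√(0 + 0) = -633*√0 = -633*0 = 0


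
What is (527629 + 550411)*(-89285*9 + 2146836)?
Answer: 1448099868840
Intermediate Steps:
(527629 + 550411)*(-89285*9 + 2146836) = 1078040*(-803565 + 2146836) = 1078040*1343271 = 1448099868840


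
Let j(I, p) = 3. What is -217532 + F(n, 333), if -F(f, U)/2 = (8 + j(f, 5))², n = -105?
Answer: -217774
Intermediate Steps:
F(f, U) = -242 (F(f, U) = -2*(8 + 3)² = -2*11² = -2*121 = -242)
-217532 + F(n, 333) = -217532 - 242 = -217774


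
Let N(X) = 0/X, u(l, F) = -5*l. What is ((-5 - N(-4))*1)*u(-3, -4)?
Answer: -75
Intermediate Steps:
N(X) = 0
((-5 - N(-4))*1)*u(-3, -4) = ((-5 - 1*0)*1)*(-5*(-3)) = ((-5 + 0)*1)*15 = -5*1*15 = -5*15 = -75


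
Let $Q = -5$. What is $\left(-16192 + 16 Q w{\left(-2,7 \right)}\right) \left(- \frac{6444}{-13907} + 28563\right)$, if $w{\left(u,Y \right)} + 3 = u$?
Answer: $- \frac{6273089086320}{13907} \approx -4.5107 \cdot 10^{8}$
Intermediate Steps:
$w{\left(u,Y \right)} = -3 + u$
$\left(-16192 + 16 Q w{\left(-2,7 \right)}\right) \left(- \frac{6444}{-13907} + 28563\right) = \left(-16192 + 16 \left(-5\right) \left(-3 - 2\right)\right) \left(- \frac{6444}{-13907} + 28563\right) = \left(-16192 - -400\right) \left(\left(-6444\right) \left(- \frac{1}{13907}\right) + 28563\right) = \left(-16192 + 400\right) \left(\frac{6444}{13907} + 28563\right) = \left(-15792\right) \frac{397232085}{13907} = - \frac{6273089086320}{13907}$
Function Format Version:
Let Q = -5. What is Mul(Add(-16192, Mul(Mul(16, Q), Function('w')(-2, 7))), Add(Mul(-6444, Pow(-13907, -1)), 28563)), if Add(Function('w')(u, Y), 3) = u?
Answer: Rational(-6273089086320, 13907) ≈ -4.5107e+8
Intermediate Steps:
Function('w')(u, Y) = Add(-3, u)
Mul(Add(-16192, Mul(Mul(16, Q), Function('w')(-2, 7))), Add(Mul(-6444, Pow(-13907, -1)), 28563)) = Mul(Add(-16192, Mul(Mul(16, -5), Add(-3, -2))), Add(Mul(-6444, Pow(-13907, -1)), 28563)) = Mul(Add(-16192, Mul(-80, -5)), Add(Mul(-6444, Rational(-1, 13907)), 28563)) = Mul(Add(-16192, 400), Add(Rational(6444, 13907), 28563)) = Mul(-15792, Rational(397232085, 13907)) = Rational(-6273089086320, 13907)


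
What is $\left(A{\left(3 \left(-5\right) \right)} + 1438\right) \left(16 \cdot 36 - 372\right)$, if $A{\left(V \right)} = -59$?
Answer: $281316$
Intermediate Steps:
$\left(A{\left(3 \left(-5\right) \right)} + 1438\right) \left(16 \cdot 36 - 372\right) = \left(-59 + 1438\right) \left(16 \cdot 36 - 372\right) = 1379 \left(576 - 372\right) = 1379 \cdot 204 = 281316$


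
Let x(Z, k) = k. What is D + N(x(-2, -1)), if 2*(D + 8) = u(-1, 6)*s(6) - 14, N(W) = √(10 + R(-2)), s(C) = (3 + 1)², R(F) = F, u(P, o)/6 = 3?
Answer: 129 + 2*√2 ≈ 131.83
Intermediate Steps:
u(P, o) = 18 (u(P, o) = 6*3 = 18)
s(C) = 16 (s(C) = 4² = 16)
N(W) = 2*√2 (N(W) = √(10 - 2) = √8 = 2*√2)
D = 129 (D = -8 + (18*16 - 14)/2 = -8 + (288 - 14)/2 = -8 + (½)*274 = -8 + 137 = 129)
D + N(x(-2, -1)) = 129 + 2*√2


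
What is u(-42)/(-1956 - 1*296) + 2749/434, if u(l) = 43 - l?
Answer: 3076929/488684 ≈ 6.2964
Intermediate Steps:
u(-42)/(-1956 - 1*296) + 2749/434 = (43 - 1*(-42))/(-1956 - 1*296) + 2749/434 = (43 + 42)/(-1956 - 296) + 2749*(1/434) = 85/(-2252) + 2749/434 = 85*(-1/2252) + 2749/434 = -85/2252 + 2749/434 = 3076929/488684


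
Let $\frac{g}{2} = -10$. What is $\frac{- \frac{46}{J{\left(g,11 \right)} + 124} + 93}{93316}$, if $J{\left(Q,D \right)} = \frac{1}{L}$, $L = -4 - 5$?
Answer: $\frac{103281}{104047340} \approx 0.00099264$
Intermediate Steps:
$g = -20$ ($g = 2 \left(-10\right) = -20$)
$L = -9$ ($L = -4 - 5 = -9$)
$J{\left(Q,D \right)} = - \frac{1}{9}$ ($J{\left(Q,D \right)} = \frac{1}{-9} = - \frac{1}{9}$)
$\frac{- \frac{46}{J{\left(g,11 \right)} + 124} + 93}{93316} = \frac{- \frac{46}{- \frac{1}{9} + 124} + 93}{93316} = \left(- \frac{46}{\frac{1115}{9}} + 93\right) \frac{1}{93316} = \left(\left(-46\right) \frac{9}{1115} + 93\right) \frac{1}{93316} = \left(- \frac{414}{1115} + 93\right) \frac{1}{93316} = \frac{103281}{1115} \cdot \frac{1}{93316} = \frac{103281}{104047340}$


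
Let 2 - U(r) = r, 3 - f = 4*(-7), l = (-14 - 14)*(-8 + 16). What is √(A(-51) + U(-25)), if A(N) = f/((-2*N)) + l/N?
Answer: √329766/102 ≈ 5.6299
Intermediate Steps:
l = -224 (l = -28*8 = -224)
f = 31 (f = 3 - 4*(-7) = 3 - 1*(-28) = 3 + 28 = 31)
U(r) = 2 - r
A(N) = -479/(2*N) (A(N) = 31/((-2*N)) - 224/N = 31*(-1/(2*N)) - 224/N = -31/(2*N) - 224/N = -479/(2*N))
√(A(-51) + U(-25)) = √(-479/2/(-51) + (2 - 1*(-25))) = √(-479/2*(-1/51) + (2 + 25)) = √(479/102 + 27) = √(3233/102) = √329766/102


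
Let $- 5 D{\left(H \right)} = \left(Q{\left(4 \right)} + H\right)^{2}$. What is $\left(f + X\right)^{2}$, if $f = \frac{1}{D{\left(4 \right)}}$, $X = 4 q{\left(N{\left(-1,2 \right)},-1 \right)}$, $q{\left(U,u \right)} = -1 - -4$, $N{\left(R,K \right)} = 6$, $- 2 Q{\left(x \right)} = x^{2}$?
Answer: $\frac{34969}{256} \approx 136.6$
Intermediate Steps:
$Q{\left(x \right)} = - \frac{x^{2}}{2}$
$q{\left(U,u \right)} = 3$ ($q{\left(U,u \right)} = -1 + 4 = 3$)
$D{\left(H \right)} = - \frac{\left(-8 + H\right)^{2}}{5}$ ($D{\left(H \right)} = - \frac{\left(- \frac{4^{2}}{2} + H\right)^{2}}{5} = - \frac{\left(\left(- \frac{1}{2}\right) 16 + H\right)^{2}}{5} = - \frac{\left(-8 + H\right)^{2}}{5}$)
$X = 12$ ($X = 4 \cdot 3 = 12$)
$f = - \frac{5}{16}$ ($f = \frac{1}{\left(- \frac{1}{5}\right) \left(-8 + 4\right)^{2}} = \frac{1}{\left(- \frac{1}{5}\right) \left(-4\right)^{2}} = \frac{1}{\left(- \frac{1}{5}\right) 16} = \frac{1}{- \frac{16}{5}} = - \frac{5}{16} \approx -0.3125$)
$\left(f + X\right)^{2} = \left(- \frac{5}{16} + 12\right)^{2} = \left(\frac{187}{16}\right)^{2} = \frac{34969}{256}$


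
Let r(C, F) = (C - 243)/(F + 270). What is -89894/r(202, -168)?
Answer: 9169188/41 ≈ 2.2364e+5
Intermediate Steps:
r(C, F) = (-243 + C)/(270 + F)
-89894/r(202, -168) = -89894*(270 - 168)/(-243 + 202) = -89894/(-41/102) = -89894*(-102/41) = 9169188/41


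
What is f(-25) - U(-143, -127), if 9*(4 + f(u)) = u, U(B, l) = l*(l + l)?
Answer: -290383/9 ≈ -32265.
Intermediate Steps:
U(B, l) = 2*l**2 (U(B, l) = l*(2*l) = 2*l**2)
f(u) = -4 + u/9
f(-25) - U(-143, -127) = (-4 + (1/9)*(-25)) - 2*(-127)**2 = (-4 - 25/9) - 2*16129 = -61/9 - 1*32258 = -61/9 - 32258 = -290383/9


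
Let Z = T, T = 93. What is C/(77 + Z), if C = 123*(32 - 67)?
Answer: -861/34 ≈ -25.324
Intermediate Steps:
Z = 93
C = -4305 (C = 123*(-35) = -4305)
C/(77 + Z) = -4305/(77 + 93) = -4305/170 = -4305*1/170 = -861/34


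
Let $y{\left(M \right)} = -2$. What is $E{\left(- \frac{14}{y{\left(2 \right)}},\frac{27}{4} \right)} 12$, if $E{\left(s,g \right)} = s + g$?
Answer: $165$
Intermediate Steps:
$E{\left(s,g \right)} = g + s$
$E{\left(- \frac{14}{y{\left(2 \right)}},\frac{27}{4} \right)} 12 = \left(\frac{27}{4} - \frac{14}{-2}\right) 12 = \left(27 \cdot \frac{1}{4} - -7\right) 12 = \left(\frac{27}{4} + 7\right) 12 = \frac{55}{4} \cdot 12 = 165$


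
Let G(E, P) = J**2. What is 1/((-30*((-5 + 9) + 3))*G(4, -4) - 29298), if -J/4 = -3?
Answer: -1/59538 ≈ -1.6796e-5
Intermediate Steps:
J = 12 (J = -4*(-3) = 12)
G(E, P) = 144 (G(E, P) = 12**2 = 144)
1/((-30*((-5 + 9) + 3))*G(4, -4) - 29298) = 1/(-30*((-5 + 9) + 3)*144 - 29298) = 1/(-30*(4 + 3)*144 - 29298) = 1/(-30*7*144 - 29298) = 1/(-210*144 - 29298) = 1/(-30240 - 29298) = 1/(-59538) = -1/59538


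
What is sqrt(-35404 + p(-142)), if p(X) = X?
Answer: I*sqrt(35546) ≈ 188.54*I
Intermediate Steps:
sqrt(-35404 + p(-142)) = sqrt(-35404 - 142) = sqrt(-35546) = I*sqrt(35546)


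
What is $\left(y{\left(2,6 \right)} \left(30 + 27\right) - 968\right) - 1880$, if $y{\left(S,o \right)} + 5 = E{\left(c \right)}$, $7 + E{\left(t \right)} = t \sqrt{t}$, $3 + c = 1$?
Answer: $-3532 - 114 i \sqrt{2} \approx -3532.0 - 161.22 i$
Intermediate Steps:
$c = -2$ ($c = -3 + 1 = -2$)
$E{\left(t \right)} = -7 + t^{\frac{3}{2}}$ ($E{\left(t \right)} = -7 + t \sqrt{t} = -7 + t^{\frac{3}{2}}$)
$y{\left(S,o \right)} = -12 - 2 i \sqrt{2}$ ($y{\left(S,o \right)} = -5 - \left(7 - \left(-2\right)^{\frac{3}{2}}\right) = -5 - \left(7 + 2 i \sqrt{2}\right) = -12 - 2 i \sqrt{2}$)
$\left(y{\left(2,6 \right)} \left(30 + 27\right) - 968\right) - 1880 = \left(\left(-12 - 2 i \sqrt{2}\right) \left(30 + 27\right) - 968\right) - 1880 = \left(\left(-12 - 2 i \sqrt{2}\right) 57 - 968\right) - 1880 = \left(\left(-684 - 114 i \sqrt{2}\right) - 968\right) - 1880 = \left(-1652 - 114 i \sqrt{2}\right) - 1880 = -3532 - 114 i \sqrt{2}$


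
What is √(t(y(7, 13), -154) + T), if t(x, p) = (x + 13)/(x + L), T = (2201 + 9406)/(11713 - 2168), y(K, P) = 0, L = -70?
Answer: √18398312030/133630 ≈ 1.0150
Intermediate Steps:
T = 11607/9545 ≈ 1.2160
t(x, p) = (13 + x)/(-70 + x) (t(x, p) = (x + 13)/(x - 70) = (13 + x)/(-70 + x))
√(t(y(7, 13), -154) + T) = √((13 + 0)/(-70 + 0) + 11607/9545) = √(13/(-70) + 11607/9545) = √(-1/70*13 + 11607/9545) = √(-13/70 + 11607/9545) = √(137681/133630) = √18398312030/133630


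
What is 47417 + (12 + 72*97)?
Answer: 54413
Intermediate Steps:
47417 + (12 + 72*97) = 47417 + (12 + 6984) = 47417 + 6996 = 54413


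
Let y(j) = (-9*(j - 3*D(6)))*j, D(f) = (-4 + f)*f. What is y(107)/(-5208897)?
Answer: 22791/1736299 ≈ 0.013126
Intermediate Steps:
D(f) = f*(-4 + f)
y(j) = j*(324 - 9*j) (y(j) = (-9*(j - 18*(-4 + 6)))*j = (-9*(j - 18*2))*j = (-9*(j - 3*12))*j = (-9*(j - 36))*j = (-9*(-36 + j))*j = (324 - 9*j)*j = j*(324 - 9*j))
y(107)/(-5208897) = (9*107*(36 - 1*107))/(-5208897) = (9*107*(36 - 107))*(-1/5208897) = (9*107*(-71))*(-1/5208897) = -68373*(-1/5208897) = 22791/1736299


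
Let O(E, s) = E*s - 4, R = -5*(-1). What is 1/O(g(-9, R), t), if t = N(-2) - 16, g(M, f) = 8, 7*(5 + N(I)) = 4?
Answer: -7/1172 ≈ -0.0059727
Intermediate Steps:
N(I) = -31/7 (N(I) = -5 + (⅐)*4 = -5 + 4/7 = -31/7)
R = 5
t = -143/7 (t = -31/7 - 16 = -143/7 ≈ -20.429)
O(E, s) = -4 + E*s
1/O(g(-9, R), t) = 1/(-4 + 8*(-143/7)) = 1/(-4 - 1144/7) = 1/(-1172/7) = -7/1172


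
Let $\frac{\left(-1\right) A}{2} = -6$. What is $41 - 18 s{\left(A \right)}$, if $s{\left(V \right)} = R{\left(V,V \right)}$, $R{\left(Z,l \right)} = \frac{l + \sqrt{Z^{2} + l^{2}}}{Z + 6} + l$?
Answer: $-187 - 12 \sqrt{2} \approx -203.97$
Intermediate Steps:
$A = 12$ ($A = \left(-2\right) \left(-6\right) = 12$)
$R{\left(Z,l \right)} = l + \frac{l + \sqrt{Z^{2} + l^{2}}}{6 + Z}$ ($R{\left(Z,l \right)} = \frac{l + \sqrt{Z^{2} + l^{2}}}{6 + Z} + l = l + \frac{l + \sqrt{Z^{2} + l^{2}}}{6 + Z}$)
$s{\left(V \right)} = \frac{V^{2} + 7 V + \sqrt{2} \sqrt{V^{2}}}{6 + V}$ ($s{\left(V \right)} = \frac{\sqrt{V^{2} + V^{2}} + 7 V + V V}{6 + V} = \frac{\sqrt{2 V^{2}} + 7 V + V^{2}}{6 + V} = \frac{\sqrt{2} \sqrt{V^{2}} + 7 V + V^{2}}{6 + V} = \frac{V^{2} + 7 V + \sqrt{2} \sqrt{V^{2}}}{6 + V}$)
$41 - 18 s{\left(A \right)} = 41 - 18 \frac{12^{2} + 7 \cdot 12 + \sqrt{2} \sqrt{12^{2}}}{6 + 12} = 41 - 18 \frac{144 + 84 + \sqrt{2} \sqrt{144}}{18} = 41 - 18 \frac{144 + 84 + \sqrt{2} \cdot 12}{18} = 41 - 18 \frac{144 + 84 + 12 \sqrt{2}}{18} = 41 - 18 \frac{228 + 12 \sqrt{2}}{18} = 41 - 18 \left(\frac{38}{3} + \frac{2 \sqrt{2}}{3}\right) = 41 - \left(228 + 12 \sqrt{2}\right) = -187 - 12 \sqrt{2}$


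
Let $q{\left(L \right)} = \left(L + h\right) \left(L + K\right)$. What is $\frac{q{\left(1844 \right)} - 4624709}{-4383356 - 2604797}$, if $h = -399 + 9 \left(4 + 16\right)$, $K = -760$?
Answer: $\frac{2863209}{6988153} \approx 0.40972$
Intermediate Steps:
$h = -219$ ($h = -399 + 9 \cdot 20 = -399 + 180 = -219$)
$q{\left(L \right)} = \left(-760 + L\right) \left(-219 + L\right)$ ($q{\left(L \right)} = \left(L - 219\right) \left(L - 760\right) = \left(-219 + L\right) \left(-760 + L\right) = \left(-760 + L\right) \left(-219 + L\right)$)
$\frac{q{\left(1844 \right)} - 4624709}{-4383356 - 2604797} = \frac{\left(166440 + 1844^{2} - 1805276\right) - 4624709}{-4383356 - 2604797} = \frac{\left(166440 + 3400336 - 1805276\right) - 4624709}{-6988153} = \left(1761500 - 4624709\right) \left(- \frac{1}{6988153}\right) = \left(-2863209\right) \left(- \frac{1}{6988153}\right) = \frac{2863209}{6988153}$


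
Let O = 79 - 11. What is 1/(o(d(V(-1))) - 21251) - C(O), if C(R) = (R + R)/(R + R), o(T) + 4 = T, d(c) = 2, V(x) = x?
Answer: -21254/21253 ≈ -1.0000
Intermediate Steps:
O = 68
o(T) = -4 + T
C(R) = 1 (C(R) = (2*R)/((2*R)) = (2*R)*(1/(2*R)) = 1)
1/(o(d(V(-1))) - 21251) - C(O) = 1/((-4 + 2) - 21251) - 1*1 = 1/(-2 - 21251) - 1 = 1/(-21253) - 1 = -1/21253 - 1 = -21254/21253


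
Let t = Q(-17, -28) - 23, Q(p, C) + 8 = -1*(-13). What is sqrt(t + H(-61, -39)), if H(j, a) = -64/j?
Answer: I*sqrt(63074)/61 ≈ 4.1171*I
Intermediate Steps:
Q(p, C) = 5 (Q(p, C) = -8 - 1*(-13) = -8 + 13 = 5)
t = -18 (t = 5 - 23 = -18)
sqrt(t + H(-61, -39)) = sqrt(-18 - 64/(-61)) = sqrt(-18 - 64*(-1/61)) = sqrt(-18 + 64/61) = sqrt(-1034/61) = I*sqrt(63074)/61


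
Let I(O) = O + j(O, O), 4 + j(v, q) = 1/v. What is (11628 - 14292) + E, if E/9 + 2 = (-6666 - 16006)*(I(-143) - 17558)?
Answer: 39739354434/11 ≈ 3.6127e+9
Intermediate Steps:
j(v, q) = -4 + 1/v
I(O) = -4 + O + 1/O (I(O) = O + (-4 + 1/O) = -4 + O + 1/O)
E = 39739383738/11 (E = -18 + 9*((-6666 - 16006)*((-4 - 143 + 1/(-143)) - 17558)) = -18 + 9*(-22672*((-4 - 143 - 1/143) - 17558)) = -18 + 9*(-22672*(-21022/143 - 17558)) = -18 + 9*(-22672*(-2531816/143)) = -18 + 9*(4415487104/11) = -18 + 39739383936/11 = 39739383738/11 ≈ 3.6127e+9)
(11628 - 14292) + E = (11628 - 14292) + 39739383738/11 = -2664 + 39739383738/11 = 39739354434/11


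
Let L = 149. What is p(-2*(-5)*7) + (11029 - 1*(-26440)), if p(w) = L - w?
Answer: 37548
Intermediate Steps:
p(w) = 149 - w
p(-2*(-5)*7) + (11029 - 1*(-26440)) = (149 - (-2*(-5))*7) + (11029 - 1*(-26440)) = (149 - 10*7) + (11029 + 26440) = (149 - 1*70) + 37469 = (149 - 70) + 37469 = 79 + 37469 = 37548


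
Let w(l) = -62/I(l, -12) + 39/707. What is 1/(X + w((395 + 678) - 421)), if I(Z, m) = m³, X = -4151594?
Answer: -610848/2535992836099 ≈ -2.4087e-7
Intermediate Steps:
w(l) = 55613/610848 (w(l) = -62/((-12)³) + 39/707 = -62/(-1728) + 39*(1/707) = -62*(-1/1728) + 39/707 = 31/864 + 39/707 = 55613/610848)
1/(X + w((395 + 678) - 421)) = 1/(-4151594 + 55613/610848) = 1/(-2535992836099/610848) = -610848/2535992836099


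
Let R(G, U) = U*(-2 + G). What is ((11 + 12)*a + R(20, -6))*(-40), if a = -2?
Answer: 6160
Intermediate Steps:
((11 + 12)*a + R(20, -6))*(-40) = ((11 + 12)*(-2) - 6*(-2 + 20))*(-40) = (23*(-2) - 6*18)*(-40) = (-46 - 108)*(-40) = -154*(-40) = 6160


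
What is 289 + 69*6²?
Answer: 2773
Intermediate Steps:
289 + 69*6² = 289 + 69*36 = 289 + 2484 = 2773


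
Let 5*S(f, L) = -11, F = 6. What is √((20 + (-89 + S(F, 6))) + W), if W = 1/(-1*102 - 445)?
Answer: I*√532605695/2735 ≈ 8.4381*I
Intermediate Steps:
S(f, L) = -11/5 (S(f, L) = (⅕)*(-11) = -11/5)
W = -1/547 (W = 1/(-102 - 445) = 1/(-547) = -1/547 ≈ -0.0018282)
√((20 + (-89 + S(F, 6))) + W) = √((20 + (-89 - 11/5)) - 1/547) = √((20 - 456/5) - 1/547) = √(-356/5 - 1/547) = √(-194737/2735) = I*√532605695/2735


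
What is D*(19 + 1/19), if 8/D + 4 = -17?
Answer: -2896/399 ≈ -7.2581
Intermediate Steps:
D = -8/21 (D = 8/(-4 - 17) = 8/(-21) = 8*(-1/21) = -8/21 ≈ -0.38095)
D*(19 + 1/19) = -8*(19 + 1/19)/21 = -8/21*362/19 = -2896/399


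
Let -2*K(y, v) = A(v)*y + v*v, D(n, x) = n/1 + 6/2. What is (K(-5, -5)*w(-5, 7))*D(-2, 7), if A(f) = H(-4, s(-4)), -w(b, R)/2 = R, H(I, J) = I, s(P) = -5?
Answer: 315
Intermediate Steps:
D(n, x) = 3 + n (D(n, x) = n*1 + 6*(1/2) = n + 3 = 3 + n)
w(b, R) = -2*R
A(f) = -4
K(y, v) = 2*y - v**2/2 (K(y, v) = -(-4*y + v*v)/2 = -(-4*y + v**2)/2 = -(v**2 - 4*y)/2 = 2*y - v**2/2)
(K(-5, -5)*w(-5, 7))*D(-2, 7) = ((2*(-5) - 1/2*(-5)**2)*(-2*7))*(3 - 2) = ((-10 - 1/2*25)*(-14))*1 = ((-10 - 25/2)*(-14))*1 = -45/2*(-14)*1 = 315*1 = 315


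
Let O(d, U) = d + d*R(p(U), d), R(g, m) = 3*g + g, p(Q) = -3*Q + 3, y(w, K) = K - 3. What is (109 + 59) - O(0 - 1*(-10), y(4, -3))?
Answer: -682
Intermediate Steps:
y(w, K) = -3 + K
p(Q) = 3 - 3*Q
R(g, m) = 4*g
O(d, U) = d + d*(12 - 12*U) (O(d, U) = d + d*(4*(3 - 3*U)) = d + d*(12 - 12*U))
(109 + 59) - O(0 - 1*(-10), y(4, -3)) = (109 + 59) - (0 - 1*(-10))*(13 - 12*(-3 - 3)) = 168 - (0 + 10)*(13 - 12*(-6)) = 168 - 10*(13 + 72) = 168 - 10*85 = 168 - 1*850 = 168 - 850 = -682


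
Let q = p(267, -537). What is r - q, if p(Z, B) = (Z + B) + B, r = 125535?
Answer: 126342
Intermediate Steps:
p(Z, B) = Z + 2*B (p(Z, B) = (B + Z) + B = Z + 2*B)
q = -807 (q = 267 + 2*(-537) = 267 - 1074 = -807)
r - q = 125535 - 1*(-807) = 125535 + 807 = 126342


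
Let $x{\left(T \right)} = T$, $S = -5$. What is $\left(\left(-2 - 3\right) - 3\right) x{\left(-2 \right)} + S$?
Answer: $11$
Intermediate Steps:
$\left(\left(-2 - 3\right) - 3\right) x{\left(-2 \right)} + S = \left(\left(-2 - 3\right) - 3\right) \left(-2\right) - 5 = \left(-5 - 3\right) \left(-2\right) - 5 = \left(-8\right) \left(-2\right) - 5 = 16 - 5 = 11$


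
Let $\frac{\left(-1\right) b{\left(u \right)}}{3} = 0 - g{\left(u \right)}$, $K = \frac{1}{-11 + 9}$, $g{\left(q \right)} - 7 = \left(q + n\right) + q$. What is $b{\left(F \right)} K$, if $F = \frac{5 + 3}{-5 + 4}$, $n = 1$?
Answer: $12$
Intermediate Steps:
$g{\left(q \right)} = 8 + 2 q$ ($g{\left(q \right)} = 7 + \left(\left(q + 1\right) + q\right) = 7 + \left(\left(1 + q\right) + q\right) = 7 + \left(1 + 2 q\right) = 8 + 2 q$)
$F = -8$ ($F = \frac{8}{-1} = 8 \left(-1\right) = -8$)
$K = - \frac{1}{2}$ ($K = \frac{1}{-2} = - \frac{1}{2} \approx -0.5$)
$b{\left(u \right)} = 24 + 6 u$ ($b{\left(u \right)} = - 3 \left(0 - \left(8 + 2 u\right)\right) = - 3 \left(-8 - 2 u\right) = 24 + 6 u$)
$b{\left(F \right)} K = \left(24 + 6 \left(-8\right)\right) \left(- \frac{1}{2}\right) = \left(24 - 48\right) \left(- \frac{1}{2}\right) = \left(-24\right) \left(- \frac{1}{2}\right) = 12$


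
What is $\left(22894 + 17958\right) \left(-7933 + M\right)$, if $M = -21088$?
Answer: $-1185565892$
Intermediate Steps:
$\left(22894 + 17958\right) \left(-7933 + M\right) = \left(22894 + 17958\right) \left(-7933 - 21088\right) = 40852 \left(-29021\right) = -1185565892$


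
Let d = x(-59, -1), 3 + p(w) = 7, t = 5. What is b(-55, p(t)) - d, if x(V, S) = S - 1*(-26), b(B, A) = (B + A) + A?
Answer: -72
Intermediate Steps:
p(w) = 4 (p(w) = -3 + 7 = 4)
b(B, A) = B + 2*A (b(B, A) = (A + B) + A = B + 2*A)
x(V, S) = 26 + S (x(V, S) = S + 26 = 26 + S)
d = 25 (d = 26 - 1 = 25)
b(-55, p(t)) - d = (-55 + 2*4) - 1*25 = (-55 + 8) - 25 = -47 - 25 = -72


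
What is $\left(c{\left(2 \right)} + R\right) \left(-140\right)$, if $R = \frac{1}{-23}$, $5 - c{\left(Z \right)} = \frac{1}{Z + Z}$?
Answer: $- \frac{15155}{23} \approx -658.91$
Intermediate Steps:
$c{\left(Z \right)} = 5 - \frac{1}{2 Z}$ ($c{\left(Z \right)} = 5 - \frac{1}{Z + Z} = 5 - \frac{1}{2 Z}$)
$R = - \frac{1}{23} \approx -0.043478$
$\left(c{\left(2 \right)} + R\right) \left(-140\right) = \left(\left(5 - \frac{1}{2 \cdot 2}\right) - \frac{1}{23}\right) \left(-140\right) = \left(\left(5 - \frac{1}{4}\right) - \frac{1}{23}\right) \left(-140\right) = \left(\frac{19}{4} - \frac{1}{23}\right) \left(-140\right) = \frac{433}{92} \left(-140\right) = - \frac{15155}{23}$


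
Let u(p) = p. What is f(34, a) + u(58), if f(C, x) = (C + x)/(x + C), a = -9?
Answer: 59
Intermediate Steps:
f(C, x) = 1 (f(C, x) = (C + x)/(C + x) = 1)
f(34, a) + u(58) = 1 + 58 = 59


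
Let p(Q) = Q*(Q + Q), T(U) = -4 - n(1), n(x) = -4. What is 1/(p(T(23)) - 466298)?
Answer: -1/466298 ≈ -2.1446e-6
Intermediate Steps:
T(U) = 0 (T(U) = -4 - 1*(-4) = -4 + 4 = 0)
p(Q) = 2*Q² (p(Q) = Q*(2*Q) = 2*Q²)
1/(p(T(23)) - 466298) = 1/(2*0² - 466298) = 1/(2*0 - 466298) = 1/(0 - 466298) = 1/(-466298) = -1/466298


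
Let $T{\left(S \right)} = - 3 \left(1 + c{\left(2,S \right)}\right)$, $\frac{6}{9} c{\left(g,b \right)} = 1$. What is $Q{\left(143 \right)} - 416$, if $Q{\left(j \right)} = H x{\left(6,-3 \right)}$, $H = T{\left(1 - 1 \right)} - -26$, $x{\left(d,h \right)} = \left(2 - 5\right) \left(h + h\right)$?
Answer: $-83$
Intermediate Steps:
$c{\left(g,b \right)} = \frac{3}{2}$ ($c{\left(g,b \right)} = \frac{3}{2} \cdot 1 = \frac{3}{2}$)
$x{\left(d,h \right)} = - 6 h$ ($x{\left(d,h \right)} = - 3 \cdot 2 h = - 6 h$)
$T{\left(S \right)} = - \frac{15}{2}$ ($T{\left(S \right)} = - 3 \left(1 + \frac{3}{2}\right) = \left(-3\right) \frac{5}{2} = - \frac{15}{2}$)
$H = \frac{37}{2}$ ($H = - \frac{15}{2} - -26 = - \frac{15}{2} + 26 = \frac{37}{2} \approx 18.5$)
$Q{\left(j \right)} = 333$ ($Q{\left(j \right)} = \frac{37 \left(\left(-6\right) \left(-3\right)\right)}{2} = \frac{37}{2} \cdot 18 = 333$)
$Q{\left(143 \right)} - 416 = 333 - 416 = -83$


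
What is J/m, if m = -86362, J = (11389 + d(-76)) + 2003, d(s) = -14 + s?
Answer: -6651/43181 ≈ -0.15403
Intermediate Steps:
J = 13302 (J = (11389 + (-14 - 76)) + 2003 = (11389 - 90) + 2003 = 11299 + 2003 = 13302)
J/m = 13302/(-86362) = 13302*(-1/86362) = -6651/43181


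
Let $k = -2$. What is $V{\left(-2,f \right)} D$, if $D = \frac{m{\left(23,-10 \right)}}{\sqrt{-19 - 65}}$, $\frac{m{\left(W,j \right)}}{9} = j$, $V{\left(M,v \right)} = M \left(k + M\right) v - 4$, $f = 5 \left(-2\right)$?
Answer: $- 180 i \sqrt{21} \approx - 824.86 i$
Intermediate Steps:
$f = -10$
$V{\left(M,v \right)} = -4 + M v \left(-2 + M\right)$ ($V{\left(M,v \right)} = M \left(-2 + M\right) v - 4 = M v \left(-2 + M\right) - 4 = -4 + M v \left(-2 + M\right)$)
$m{\left(W,j \right)} = 9 j$
$D = \frac{15 i \sqrt{21}}{7}$ ($D = \frac{9 \left(-10\right)}{\sqrt{-19 - 65}} = - \frac{90}{\sqrt{-84}} = - \frac{90}{2 i \sqrt{21}} = - 90 \left(- \frac{i \sqrt{21}}{42}\right) = \frac{15 i \sqrt{21}}{7} \approx 9.8198 i$)
$V{\left(-2,f \right)} D = \left(-4 - 10 \left(-2\right)^{2} - \left(-4\right) \left(-10\right)\right) \frac{15 i \sqrt{21}}{7} = \left(-4 - 40 - 40\right) \frac{15 i \sqrt{21}}{7} = - 84 \frac{15 i \sqrt{21}}{7} = - 180 i \sqrt{21}$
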